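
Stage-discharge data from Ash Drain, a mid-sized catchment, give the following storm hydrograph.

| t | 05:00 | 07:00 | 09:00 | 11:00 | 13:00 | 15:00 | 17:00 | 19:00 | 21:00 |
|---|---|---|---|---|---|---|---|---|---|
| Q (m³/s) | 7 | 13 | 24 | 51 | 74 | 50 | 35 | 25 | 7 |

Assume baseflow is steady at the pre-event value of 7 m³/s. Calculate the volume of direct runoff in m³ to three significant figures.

Direct-runoff ordinates (Q − Q_b): 0.0, 6.0, 17.0, 44.0, 67.0, 43.0, 28.0, 18.0, 0.0 m³/s.
ΣQ_DR = 223.0 m³/s.
With Δt = 2 h = 7200 s, V = ΣQ_DR · Δt = 223.0 × 7200 = 1.61 × 10^6 m³.

V ≈ 1.61 × 10^6 m³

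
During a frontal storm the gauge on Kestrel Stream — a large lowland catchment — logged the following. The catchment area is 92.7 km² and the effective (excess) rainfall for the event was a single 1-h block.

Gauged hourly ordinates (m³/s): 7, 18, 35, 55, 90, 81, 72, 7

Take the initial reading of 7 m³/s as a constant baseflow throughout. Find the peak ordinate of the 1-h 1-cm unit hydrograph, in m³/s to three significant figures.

Direct runoff: 0.0, 11.0, 28.0, 48.0, 83.0, 74.0, 65.0, 0.0 m³/s; ΣQ_DR = 309.0 m³/s, peak = 83.0 m³/s.
Runoff depth d = ΣQ_DR·Δt / A = 309.0 × 3600 / (92.7 km²) = 12.00 mm.
The 1-cm UH is the DRH scaled by (10 mm)/d, so U_p = 83.0 × 10/12.00 = 69.2 m³/s.

U_p ≈ 69.2 m³/s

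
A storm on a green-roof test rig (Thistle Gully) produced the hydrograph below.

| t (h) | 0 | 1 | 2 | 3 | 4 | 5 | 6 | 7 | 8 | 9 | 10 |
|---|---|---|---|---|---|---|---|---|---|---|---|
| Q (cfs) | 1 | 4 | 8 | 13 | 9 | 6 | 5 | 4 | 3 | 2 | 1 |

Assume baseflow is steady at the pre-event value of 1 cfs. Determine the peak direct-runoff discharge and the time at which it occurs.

Subtracting baseflow gives direct-runoff ordinates: 0.0, 3.0, 7.0, 12.0, 8.0, 5.0, 4.0, 3.0, 2.0, 1.0, 0.0 cfs.
The maximum is 12.0 cfs, occurring at the reading for t = 3 h.

Q_p = 12.0 cfs at t = 3 h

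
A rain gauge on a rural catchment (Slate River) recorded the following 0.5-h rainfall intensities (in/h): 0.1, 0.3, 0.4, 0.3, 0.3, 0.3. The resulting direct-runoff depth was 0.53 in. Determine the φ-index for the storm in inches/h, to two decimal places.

φ ≈ 0.11 in/h

Only the 5 blocks with intensity above φ contribute runoff: 0.3, 0.4, 0.3, 0.3, 0.3 in/h.
Σ(I−φ)·Δt = d  ⇒  (0.3+0.4+0.3+0.3+0.3 − 5φ)·0.5 = 0.53
φ = (1.600 − 0.53/0.5) / 5 = 0.11 in/h.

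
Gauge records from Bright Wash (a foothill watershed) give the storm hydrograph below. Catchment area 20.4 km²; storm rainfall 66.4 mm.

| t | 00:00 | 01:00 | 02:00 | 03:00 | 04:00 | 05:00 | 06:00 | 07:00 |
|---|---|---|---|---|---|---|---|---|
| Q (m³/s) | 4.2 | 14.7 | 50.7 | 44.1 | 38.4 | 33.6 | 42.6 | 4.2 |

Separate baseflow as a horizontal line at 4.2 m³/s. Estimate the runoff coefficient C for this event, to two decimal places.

ΣQ_DR = 198.9 m³/s; V = ΣQ_DR·Δt = 7.160 × 10^5 m³.
Runoff depth d = V / A = 35.10 mm.
C = d / P = 35.10 / 66.4 = 0.53.

C ≈ 0.53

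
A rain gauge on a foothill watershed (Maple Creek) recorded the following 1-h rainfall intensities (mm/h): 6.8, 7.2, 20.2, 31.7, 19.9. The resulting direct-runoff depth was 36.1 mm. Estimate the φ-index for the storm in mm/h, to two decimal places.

φ ≈ 11.90 mm/h

Only the 3 blocks with intensity above φ contribute runoff: 20.2, 31.7, 19.9 mm/h.
Σ(I−φ)·Δt = d  ⇒  (20.2+31.7+19.9 − 3φ)·1 = 36.1
φ = (71.80 − 36.1/1) / 3 = 11.90 mm/h.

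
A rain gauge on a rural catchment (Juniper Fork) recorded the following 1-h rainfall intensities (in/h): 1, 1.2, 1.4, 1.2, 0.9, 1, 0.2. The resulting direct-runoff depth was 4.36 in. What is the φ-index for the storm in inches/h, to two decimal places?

φ ≈ 0.39 in/h

Only the 6 blocks with intensity above φ contribute runoff: 1, 1.2, 1.4, 1.2, 0.9, 1 in/h.
Σ(I−φ)·Δt = d  ⇒  (1+1.2+1.4+1.2+0.9+1 − 6φ)·1 = 4.36
φ = (6.700 − 4.36/1) / 6 = 0.39 in/h.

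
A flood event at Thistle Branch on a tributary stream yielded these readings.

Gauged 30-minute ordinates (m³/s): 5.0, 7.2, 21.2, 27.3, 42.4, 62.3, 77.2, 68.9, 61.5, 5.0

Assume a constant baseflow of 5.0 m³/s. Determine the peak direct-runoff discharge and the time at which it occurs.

Subtracting baseflow gives direct-runoff ordinates: 0.0, 2.2, 16.2, 22.3, 37.4, 57.3, 72.2, 63.9, 56.5, 0.0 m³/s.
The maximum is 72.2 m³/s, occurring at the reading for t = 3 h.

Q_p = 72.2 m³/s at t = 3 h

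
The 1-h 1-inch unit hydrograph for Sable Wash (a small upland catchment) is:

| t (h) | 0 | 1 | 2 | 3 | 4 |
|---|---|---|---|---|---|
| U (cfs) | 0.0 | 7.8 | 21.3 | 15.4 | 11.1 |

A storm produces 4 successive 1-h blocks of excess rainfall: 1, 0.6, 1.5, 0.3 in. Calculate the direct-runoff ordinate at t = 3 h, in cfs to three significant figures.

Q ≈ 39.9 cfs

By discrete convolution, Q_j = Σ (P_i / 1 in) · U_{j−i}.
At t = 3 h (j=3): Q = (1/1)·15.4 + (0.6/1)·21.3 + (1.5/1)·7.8 + (0.3/1)·0.0 = 39.9 cfs.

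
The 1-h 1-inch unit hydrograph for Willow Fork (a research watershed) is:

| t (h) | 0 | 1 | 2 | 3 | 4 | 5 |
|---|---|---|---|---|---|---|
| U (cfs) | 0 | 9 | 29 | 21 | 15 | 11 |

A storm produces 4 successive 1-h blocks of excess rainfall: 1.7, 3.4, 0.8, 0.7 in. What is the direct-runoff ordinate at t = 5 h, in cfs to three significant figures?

By discrete convolution, Q_j = Σ (P_i / 1 in) · U_{j−i}.
At t = 5 h (j=5): Q = (1.7/1)·11 + (3.4/1)·15 + (0.8/1)·21 + (0.7/1)·29 = 107 cfs.

Q ≈ 107 cfs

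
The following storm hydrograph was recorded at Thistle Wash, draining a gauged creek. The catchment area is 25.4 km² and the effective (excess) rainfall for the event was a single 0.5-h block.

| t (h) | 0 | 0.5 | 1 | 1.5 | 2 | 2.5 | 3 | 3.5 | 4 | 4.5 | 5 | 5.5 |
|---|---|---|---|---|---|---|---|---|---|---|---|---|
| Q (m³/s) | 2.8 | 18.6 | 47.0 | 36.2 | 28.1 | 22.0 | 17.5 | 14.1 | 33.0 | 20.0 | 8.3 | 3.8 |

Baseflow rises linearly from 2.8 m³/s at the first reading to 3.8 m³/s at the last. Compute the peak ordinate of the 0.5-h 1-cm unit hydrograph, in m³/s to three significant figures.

U_p ≈ 29.3 m³/s

Direct runoff: 0.00, 15.71, 44.02, 33.13, 24.94, 18.75, 14.15, 10.66, 29.47, 16.38, 4.59, 0.00 m³/s; ΣQ_DR = 211.8 m³/s, peak = 44.02 m³/s.
Runoff depth d = ΣQ_DR·Δt / A = 211.8 × 1800 / (25.4 km²) = 15.01 mm.
The 1-cm UH is the DRH scaled by (10 mm)/d, so U_p = 44.02 × 10/15.01 = 29.3 m³/s.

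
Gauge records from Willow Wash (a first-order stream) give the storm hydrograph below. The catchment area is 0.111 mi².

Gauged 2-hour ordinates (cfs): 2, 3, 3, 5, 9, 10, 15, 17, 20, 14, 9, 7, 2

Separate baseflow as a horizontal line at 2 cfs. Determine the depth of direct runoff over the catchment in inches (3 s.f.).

Direct runoff: 0.0, 1.0, 1.0, 3.0, 7.0, 8.0, 13.0, 15.0, 18.0, 12.0, 7.0, 5.0, 0.0 cfs; ΣQ_DR = 90.00 cfs.
V = ΣQ_DR · Δt = 90.00 × 7200 s = 6.480 × 10^5 ft³.
Over A = 0.111 mi², depth = V / A = 2.51 in.

d ≈ 2.51 in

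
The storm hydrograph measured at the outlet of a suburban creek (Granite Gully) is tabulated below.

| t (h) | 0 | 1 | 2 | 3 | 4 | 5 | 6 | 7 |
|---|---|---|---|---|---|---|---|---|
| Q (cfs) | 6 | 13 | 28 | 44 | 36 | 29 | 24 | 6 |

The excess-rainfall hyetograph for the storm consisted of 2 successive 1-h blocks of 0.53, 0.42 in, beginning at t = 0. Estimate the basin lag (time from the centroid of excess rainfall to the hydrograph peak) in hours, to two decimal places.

t_L ≈ 2.06 h

Centroid of excess rainfall: t_c = Σ P_i·t̄_i / ΣP_i = 0.9421 h (block centres at 0.5, 1.5 h).
Hydrograph peak occurs at t = 3 h, so basin lag t_L = 3 − 0.9421 = 2.06 h.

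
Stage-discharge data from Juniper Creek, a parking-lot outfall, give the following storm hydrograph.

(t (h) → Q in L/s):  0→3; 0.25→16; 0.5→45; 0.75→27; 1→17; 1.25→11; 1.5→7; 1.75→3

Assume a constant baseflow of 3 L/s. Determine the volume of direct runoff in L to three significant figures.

V ≈ 94500 L

Direct-runoff ordinates (Q − Q_b): 0.0, 13.0, 42.0, 24.0, 14.0, 8.0, 4.0, 0.0 L/s.
ΣQ_DR = 105.0 L/s.
With Δt = 0.25 h = 900 s, V = ΣQ_DR · Δt = 105.0 × 900 = 94500 L.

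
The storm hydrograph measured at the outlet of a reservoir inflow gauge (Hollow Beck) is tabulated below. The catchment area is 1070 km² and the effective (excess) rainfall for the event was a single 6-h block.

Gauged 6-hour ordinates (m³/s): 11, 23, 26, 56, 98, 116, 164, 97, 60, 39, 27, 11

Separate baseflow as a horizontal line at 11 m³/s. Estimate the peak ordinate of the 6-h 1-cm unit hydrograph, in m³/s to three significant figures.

U_p ≈ 127 m³/s

Direct runoff: 0.0, 12.0, 15.0, 45.0, 87.0, 105.0, 153.0, 86.0, 49.0, 28.0, 16.0, 0.0 m³/s; ΣQ_DR = 596.0 m³/s, peak = 153.0 m³/s.
Runoff depth d = ΣQ_DR·Δt / A = 596.0 × 21600 / (1070 km²) = 12.03 mm.
The 1-cm UH is the DRH scaled by (10 mm)/d, so U_p = 153.0 × 10/12.03 = 127 m³/s.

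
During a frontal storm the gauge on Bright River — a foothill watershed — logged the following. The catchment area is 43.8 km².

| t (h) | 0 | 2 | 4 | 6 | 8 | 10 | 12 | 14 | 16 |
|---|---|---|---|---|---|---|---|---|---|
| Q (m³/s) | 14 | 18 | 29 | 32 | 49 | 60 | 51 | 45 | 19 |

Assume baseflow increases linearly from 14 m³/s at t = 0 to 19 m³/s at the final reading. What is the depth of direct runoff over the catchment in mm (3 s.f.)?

d ≈ 27.7 mm

Direct runoff: 0.00, 3.38, 13.75, 16.12, 32.50, 42.88, 33.25, 26.62, 0.00 m³/s; ΣQ_DR = 168.5 m³/s.
V = ΣQ_DR · Δt = 168.5 × 7200 s = 1.213 × 10^6 m³.
Over A = 43.8 km², depth = V / A = 27.7 mm.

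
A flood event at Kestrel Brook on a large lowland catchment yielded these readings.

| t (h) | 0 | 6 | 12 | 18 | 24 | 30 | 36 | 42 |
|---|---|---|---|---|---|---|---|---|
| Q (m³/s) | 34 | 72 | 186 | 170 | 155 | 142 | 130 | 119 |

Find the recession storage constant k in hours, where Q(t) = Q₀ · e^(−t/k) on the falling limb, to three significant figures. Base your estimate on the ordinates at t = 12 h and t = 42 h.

On the falling limb, Q drops from 186 to 119 m³/s between t = 12 h and t = 42 h (Δt = 30 h).
k = −Δt / ln(Q₂/Q₁) = −30 / ln(119/186) = 67.2 h.

k ≈ 67.2 h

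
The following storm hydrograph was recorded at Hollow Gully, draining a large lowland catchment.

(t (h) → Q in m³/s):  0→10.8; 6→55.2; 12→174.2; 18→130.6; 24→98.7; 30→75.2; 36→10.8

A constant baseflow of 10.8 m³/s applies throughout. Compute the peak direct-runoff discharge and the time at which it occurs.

Subtracting baseflow gives direct-runoff ordinates: 0.0, 44.4, 163.4, 119.8, 87.9, 64.4, 0.0 m³/s.
The maximum is 163.4 m³/s, occurring at the reading for t = 12 h.

Q_p = 163.4 m³/s at t = 12 h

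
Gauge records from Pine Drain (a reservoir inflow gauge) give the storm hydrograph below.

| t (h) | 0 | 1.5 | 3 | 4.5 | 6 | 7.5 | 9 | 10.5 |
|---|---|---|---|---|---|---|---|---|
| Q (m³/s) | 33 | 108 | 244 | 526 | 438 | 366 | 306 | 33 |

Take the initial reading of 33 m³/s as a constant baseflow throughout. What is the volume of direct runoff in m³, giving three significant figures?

Direct-runoff ordinates (Q − Q_b): 0.0, 75.0, 211.0, 493.0, 405.0, 333.0, 273.0, 0.0 m³/s.
ΣQ_DR = 1790 m³/s.
With Δt = 1.5 h = 5400 s, V = ΣQ_DR · Δt = 1790 × 5400 = 9.67 × 10^6 m³.

V ≈ 9.67 × 10^6 m³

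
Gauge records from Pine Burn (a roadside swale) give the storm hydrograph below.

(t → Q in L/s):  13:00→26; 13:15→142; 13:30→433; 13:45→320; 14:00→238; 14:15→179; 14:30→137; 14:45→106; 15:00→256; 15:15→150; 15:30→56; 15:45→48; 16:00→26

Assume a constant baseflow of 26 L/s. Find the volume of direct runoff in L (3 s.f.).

V ≈ 1.60 × 10^6 L

Direct-runoff ordinates (Q − Q_b): 0.0, 116.0, 407.0, 294.0, 212.0, 153.0, 111.0, 80.0, 230.0, 124.0, 30.0, 22.0, 0.0 L/s.
ΣQ_DR = 1779 L/s.
With Δt = 0.25 h = 900 s, V = ΣQ_DR · Δt = 1779 × 900 = 1.60 × 10^6 L.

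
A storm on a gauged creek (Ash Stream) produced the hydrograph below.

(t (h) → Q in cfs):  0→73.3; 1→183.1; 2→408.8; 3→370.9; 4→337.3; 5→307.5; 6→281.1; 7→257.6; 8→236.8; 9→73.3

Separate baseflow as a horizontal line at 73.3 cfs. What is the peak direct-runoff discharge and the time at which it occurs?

Q_p = 335.5 cfs at t = 2 h

Subtracting baseflow gives direct-runoff ordinates: 0.0, 109.8, 335.5, 297.6, 264.0, 234.2, 207.8, 184.3, 163.5, 0.0 cfs.
The maximum is 335.5 cfs, occurring at the reading for t = 2 h.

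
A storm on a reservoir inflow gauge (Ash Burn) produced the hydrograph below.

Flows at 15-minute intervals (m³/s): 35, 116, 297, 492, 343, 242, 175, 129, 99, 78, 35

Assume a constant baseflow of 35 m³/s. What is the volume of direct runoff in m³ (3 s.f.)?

V ≈ 1.49 × 10^6 m³

Direct-runoff ordinates (Q − Q_b): 0.0, 81.0, 262.0, 457.0, 308.0, 207.0, 140.0, 94.0, 64.0, 43.0, 0.0 m³/s.
ΣQ_DR = 1656 m³/s.
With Δt = 0.25 h = 900 s, V = ΣQ_DR · Δt = 1656 × 900 = 1.49 × 10^6 m³.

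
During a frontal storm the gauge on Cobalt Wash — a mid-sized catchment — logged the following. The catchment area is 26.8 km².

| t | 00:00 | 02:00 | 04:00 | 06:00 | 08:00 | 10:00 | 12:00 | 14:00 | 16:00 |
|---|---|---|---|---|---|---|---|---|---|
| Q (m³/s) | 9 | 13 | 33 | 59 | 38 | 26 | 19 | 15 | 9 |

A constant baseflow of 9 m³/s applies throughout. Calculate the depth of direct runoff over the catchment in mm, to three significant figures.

d ≈ 37.6 mm

Direct runoff: 0.0, 4.0, 24.0, 50.0, 29.0, 17.0, 10.0, 6.0, 0.0 m³/s; ΣQ_DR = 140.0 m³/s.
V = ΣQ_DR · Δt = 140.0 × 7200 s = 1.008 × 10^6 m³.
Over A = 26.8 km², depth = V / A = 37.6 mm.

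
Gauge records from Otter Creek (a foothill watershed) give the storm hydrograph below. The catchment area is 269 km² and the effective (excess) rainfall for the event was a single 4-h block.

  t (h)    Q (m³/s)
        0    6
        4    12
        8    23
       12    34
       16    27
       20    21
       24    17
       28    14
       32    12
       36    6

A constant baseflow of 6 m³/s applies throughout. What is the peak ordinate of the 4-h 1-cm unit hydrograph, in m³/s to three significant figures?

U_p ≈ 46.7 m³/s

Direct runoff: 0.0, 6.0, 17.0, 28.0, 21.0, 15.0, 11.0, 8.0, 6.0, 0.0 m³/s; ΣQ_DR = 112.0 m³/s, peak = 28.0 m³/s.
Runoff depth d = ΣQ_DR·Δt / A = 112.0 × 14400 / (269 km²) = 5.996 mm.
The 1-cm UH is the DRH scaled by (10 mm)/d, so U_p = 28.0 × 10/5.996 = 46.7 m³/s.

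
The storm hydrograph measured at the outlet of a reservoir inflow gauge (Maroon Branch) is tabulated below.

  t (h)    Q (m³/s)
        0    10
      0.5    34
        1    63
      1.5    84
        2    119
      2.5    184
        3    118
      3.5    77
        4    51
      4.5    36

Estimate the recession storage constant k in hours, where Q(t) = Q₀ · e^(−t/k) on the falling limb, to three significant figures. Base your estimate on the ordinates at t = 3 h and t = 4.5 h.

k ≈ 1.26 h

On the falling limb, Q drops from 118 to 36 m³/s between t = 3 h and t = 4.5 h (Δt = 1.5 h).
k = −Δt / ln(Q₂/Q₁) = −1.5 / ln(36/118) = 1.26 h.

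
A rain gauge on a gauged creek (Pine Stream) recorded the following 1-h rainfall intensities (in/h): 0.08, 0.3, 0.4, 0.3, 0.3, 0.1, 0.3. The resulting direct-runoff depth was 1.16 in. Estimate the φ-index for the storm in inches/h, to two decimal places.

φ ≈ 0.09 in/h

Only the 6 blocks with intensity above φ contribute runoff: 0.3, 0.4, 0.3, 0.3, 0.1, 0.3 in/h.
Σ(I−φ)·Δt = d  ⇒  (0.3+0.4+0.3+0.3+0.1+0.3 − 6φ)·1 = 1.16
φ = (1.700 − 1.16/1) / 6 = 0.09 in/h.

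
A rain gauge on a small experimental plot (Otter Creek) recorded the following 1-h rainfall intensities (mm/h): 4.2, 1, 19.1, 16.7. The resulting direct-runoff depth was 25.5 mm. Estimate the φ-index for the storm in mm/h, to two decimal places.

Only the 2 blocks with intensity above φ contribute runoff: 19.1, 16.7 mm/h.
Σ(I−φ)·Δt = d  ⇒  (19.1+16.7 − 2φ)·1 = 25.5
φ = (35.80 − 25.5/1) / 2 = 5.15 mm/h.

φ ≈ 5.15 mm/h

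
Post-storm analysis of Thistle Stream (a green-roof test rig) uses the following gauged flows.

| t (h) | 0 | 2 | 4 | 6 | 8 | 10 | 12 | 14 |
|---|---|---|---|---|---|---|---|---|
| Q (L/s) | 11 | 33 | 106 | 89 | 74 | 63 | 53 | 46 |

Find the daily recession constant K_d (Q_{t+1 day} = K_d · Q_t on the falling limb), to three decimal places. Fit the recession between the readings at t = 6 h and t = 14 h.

K_d ≈ 0.138

Between t = 6 h and t = 14 h the flow falls from 89 to 46 L/s over 4×2 h = 8 h.
Per-interval ratio K = (46/89)^(1/4) = 0.8479; K_d = K^(24/2) = 0.138.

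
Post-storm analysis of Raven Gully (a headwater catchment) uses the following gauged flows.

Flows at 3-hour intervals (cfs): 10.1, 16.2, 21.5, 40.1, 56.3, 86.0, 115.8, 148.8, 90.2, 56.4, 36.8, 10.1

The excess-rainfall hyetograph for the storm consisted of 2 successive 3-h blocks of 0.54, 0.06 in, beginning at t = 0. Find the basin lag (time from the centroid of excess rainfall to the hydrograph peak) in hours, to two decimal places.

Centroid of excess rainfall: t_c = Σ P_i·t̄_i / ΣP_i = 1.8000 h (block centres at 1.5, 4.5 h).
Hydrograph peak occurs at t = 21 h, so basin lag t_L = 21 − 1.8000 = 19.20 h.

t_L ≈ 19.20 h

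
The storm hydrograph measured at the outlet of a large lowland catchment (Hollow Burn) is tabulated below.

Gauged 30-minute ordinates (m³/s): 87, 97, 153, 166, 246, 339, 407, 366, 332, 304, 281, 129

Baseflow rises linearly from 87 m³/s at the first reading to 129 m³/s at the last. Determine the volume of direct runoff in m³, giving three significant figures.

Direct-runoff ordinates (Q − Q_b): 0.00, 6.18, 58.36, 67.55, 143.73, 232.91, 297.09, 252.27, 214.45, 182.64, 155.82, 0.00 m³/s.
ΣQ_DR = 1611 m³/s.
With Δt = 0.5 h = 1800 s, V = ΣQ_DR · Δt = 1611 × 1800 = 2.90 × 10^6 m³.

V ≈ 2.90 × 10^6 m³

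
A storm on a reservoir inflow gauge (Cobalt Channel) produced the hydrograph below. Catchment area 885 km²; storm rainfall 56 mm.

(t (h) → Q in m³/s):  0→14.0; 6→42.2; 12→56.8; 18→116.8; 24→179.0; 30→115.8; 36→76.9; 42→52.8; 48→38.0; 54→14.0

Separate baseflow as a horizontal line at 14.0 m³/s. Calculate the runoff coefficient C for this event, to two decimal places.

ΣQ_DR = 566.3 m³/s; V = ΣQ_DR·Δt = 1.223 × 10^7 m³.
Runoff depth d = V / A = 13.82 mm.
C = d / P = 13.82 / 56 = 0.25.

C ≈ 0.25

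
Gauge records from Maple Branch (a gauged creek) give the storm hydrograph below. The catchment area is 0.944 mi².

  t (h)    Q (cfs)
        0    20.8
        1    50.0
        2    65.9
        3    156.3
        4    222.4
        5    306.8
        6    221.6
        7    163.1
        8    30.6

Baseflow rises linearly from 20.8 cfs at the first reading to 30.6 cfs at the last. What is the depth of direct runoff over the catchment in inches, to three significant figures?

d ≈ 1.65 in

Direct runoff: 0.00, 27.98, 42.65, 131.82, 196.70, 279.88, 193.45, 133.72, 0.00 cfs; ΣQ_DR = 1006 cfs.
V = ΣQ_DR · Δt = 1006 × 3600 s = 3.622 × 10^6 ft³.
Over A = 0.944 mi², depth = V / A = 1.65 in.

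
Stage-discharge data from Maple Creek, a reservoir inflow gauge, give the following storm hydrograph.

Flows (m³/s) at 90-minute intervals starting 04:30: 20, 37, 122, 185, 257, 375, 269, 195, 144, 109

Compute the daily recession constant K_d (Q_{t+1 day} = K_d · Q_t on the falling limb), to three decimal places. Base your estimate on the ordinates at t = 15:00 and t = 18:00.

K_d ≈ 0.010

Between t = 15:00 and t = 18:00 the flow falls from 195 to 109 m³/s over 2×1.5 h = 3 h.
Per-interval ratio K = (109/195)^(1/2) = 0.7476; K_d = K^(24/1.5) = 0.010.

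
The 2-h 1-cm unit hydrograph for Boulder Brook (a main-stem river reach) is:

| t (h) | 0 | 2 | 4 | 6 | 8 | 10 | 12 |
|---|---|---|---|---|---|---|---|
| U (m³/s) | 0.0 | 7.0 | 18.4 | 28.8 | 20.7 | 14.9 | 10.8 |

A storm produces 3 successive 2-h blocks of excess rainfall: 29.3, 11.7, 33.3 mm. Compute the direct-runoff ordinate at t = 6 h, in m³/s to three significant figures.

Q ≈ 129 m³/s

By discrete convolution, Q_j = Σ (P_i / 10 mm) · U_{j−i}.
At t = 6 h (j=3): Q = (29.3/10)·28.8 + (11.7/10)·18.4 + (33.3/10)·7.0 = 129 m³/s.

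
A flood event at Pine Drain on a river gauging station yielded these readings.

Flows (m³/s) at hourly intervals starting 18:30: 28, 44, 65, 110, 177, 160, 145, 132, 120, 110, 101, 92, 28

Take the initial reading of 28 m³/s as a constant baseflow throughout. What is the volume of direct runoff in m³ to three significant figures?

Direct-runoff ordinates (Q − Q_b): 0.0, 16.0, 37.0, 82.0, 149.0, 132.0, 117.0, 104.0, 92.0, 82.0, 73.0, 64.0, 0.0 m³/s.
ΣQ_DR = 948.0 m³/s.
With Δt = 1 h = 3600 s, V = ΣQ_DR · Δt = 948.0 × 3600 = 3.41 × 10^6 m³.

V ≈ 3.41 × 10^6 m³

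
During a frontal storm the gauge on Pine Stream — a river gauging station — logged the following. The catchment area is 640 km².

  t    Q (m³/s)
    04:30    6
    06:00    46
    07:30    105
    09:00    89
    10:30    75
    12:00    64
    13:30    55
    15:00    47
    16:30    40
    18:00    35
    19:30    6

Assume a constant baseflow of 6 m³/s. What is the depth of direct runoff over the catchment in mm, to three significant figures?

d ≈ 4.24 mm

Direct runoff: 0.0, 40.0, 99.0, 83.0, 69.0, 58.0, 49.0, 41.0, 34.0, 29.0, 0.0 m³/s; ΣQ_DR = 502.0 m³/s.
V = ΣQ_DR · Δt = 502.0 × 5400 s = 2.711 × 10^6 m³.
Over A = 640 km², depth = V / A = 4.24 mm.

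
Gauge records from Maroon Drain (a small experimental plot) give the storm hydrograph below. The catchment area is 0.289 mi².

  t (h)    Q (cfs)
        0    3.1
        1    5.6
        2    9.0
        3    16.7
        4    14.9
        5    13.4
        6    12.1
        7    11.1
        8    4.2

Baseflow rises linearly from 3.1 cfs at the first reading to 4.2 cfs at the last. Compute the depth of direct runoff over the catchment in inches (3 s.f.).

d ≈ 0.307 in

Direct runoff: 0.00, 2.36, 5.62, 13.19, 11.25, 9.61, 8.18, 7.04, 0.00 cfs; ΣQ_DR = 57.25 cfs.
V = ΣQ_DR · Δt = 57.25 × 3600 s = 2.061 × 10^5 ft³.
Over A = 0.289 mi², depth = V / A = 0.307 in.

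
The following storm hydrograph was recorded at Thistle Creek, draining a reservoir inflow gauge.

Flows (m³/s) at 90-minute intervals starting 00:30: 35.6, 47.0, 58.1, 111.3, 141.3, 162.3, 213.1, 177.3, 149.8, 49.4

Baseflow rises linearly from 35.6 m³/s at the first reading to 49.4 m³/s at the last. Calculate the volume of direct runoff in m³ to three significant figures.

Direct-runoff ordinates (Q − Q_b): 0.00, 9.87, 19.43, 71.10, 99.57, 119.03, 168.30, 130.97, 101.93, 0.00 m³/s.
ΣQ_DR = 720.2 m³/s.
With Δt = 1.5 h = 5400 s, V = ΣQ_DR · Δt = 720.2 × 5400 = 3.89 × 10^6 m³.

V ≈ 3.89 × 10^6 m³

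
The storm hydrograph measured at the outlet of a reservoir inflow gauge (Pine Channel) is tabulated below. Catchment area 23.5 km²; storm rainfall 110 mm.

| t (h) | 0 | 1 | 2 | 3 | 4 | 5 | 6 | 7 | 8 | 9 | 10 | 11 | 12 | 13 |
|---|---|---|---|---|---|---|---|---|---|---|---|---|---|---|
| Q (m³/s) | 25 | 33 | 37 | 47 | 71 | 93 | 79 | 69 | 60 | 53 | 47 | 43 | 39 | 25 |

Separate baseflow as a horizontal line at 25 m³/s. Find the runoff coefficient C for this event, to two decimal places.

C ≈ 0.52

ΣQ_DR = 371.0 m³/s; V = ΣQ_DR·Δt = 1.336 × 10^6 m³.
Runoff depth d = V / A = 56.83 mm.
C = d / P = 56.83 / 110 = 0.52.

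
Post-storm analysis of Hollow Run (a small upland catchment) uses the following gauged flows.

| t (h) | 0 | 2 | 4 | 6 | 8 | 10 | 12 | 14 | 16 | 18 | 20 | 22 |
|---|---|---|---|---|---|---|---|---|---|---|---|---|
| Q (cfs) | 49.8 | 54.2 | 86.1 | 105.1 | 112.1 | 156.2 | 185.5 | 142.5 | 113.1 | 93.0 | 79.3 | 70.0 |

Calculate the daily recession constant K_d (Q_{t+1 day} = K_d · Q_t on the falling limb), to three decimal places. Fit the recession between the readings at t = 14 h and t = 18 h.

K_d ≈ 0.077

Between t = 14 h and t = 18 h the flow falls from 142.5 to 93.0 cfs over 2×2 h = 4 h.
Per-interval ratio K = (93.0/142.5)^(1/2) = 0.8079; K_d = K^(24/2) = 0.077.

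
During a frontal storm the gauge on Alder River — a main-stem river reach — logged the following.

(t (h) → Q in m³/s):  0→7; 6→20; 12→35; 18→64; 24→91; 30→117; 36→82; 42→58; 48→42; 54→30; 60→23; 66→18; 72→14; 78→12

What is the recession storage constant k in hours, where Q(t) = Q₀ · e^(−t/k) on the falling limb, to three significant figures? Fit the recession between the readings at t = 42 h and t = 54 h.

On the falling limb, Q drops from 58 to 30 m³/s between t = 42 h and t = 54 h (Δt = 12 h).
k = −Δt / ln(Q₂/Q₁) = −12 / ln(30/58) = 18.2 h.

k ≈ 18.2 h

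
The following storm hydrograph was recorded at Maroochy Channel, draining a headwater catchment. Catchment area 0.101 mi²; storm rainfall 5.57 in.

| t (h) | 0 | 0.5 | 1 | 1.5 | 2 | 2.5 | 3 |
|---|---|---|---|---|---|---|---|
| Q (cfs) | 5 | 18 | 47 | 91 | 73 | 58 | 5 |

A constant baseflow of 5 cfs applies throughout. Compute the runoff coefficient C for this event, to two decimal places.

ΣQ_DR = 262.0 cfs; V = ΣQ_DR·Δt = 4.716 × 10^5 ft³.
Runoff depth d = V / A = 2.010 in.
C = d / P = 2.010 / 5.57 = 0.36.

C ≈ 0.36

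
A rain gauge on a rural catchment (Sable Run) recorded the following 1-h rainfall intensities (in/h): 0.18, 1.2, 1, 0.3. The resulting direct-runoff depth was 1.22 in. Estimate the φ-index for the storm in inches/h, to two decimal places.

φ ≈ 0.49 in/h

Only the 2 blocks with intensity above φ contribute runoff: 1.2, 1 in/h.
Σ(I−φ)·Δt = d  ⇒  (1.2+1 − 2φ)·1 = 1.22
φ = (2.200 − 1.22/1) / 2 = 0.49 in/h.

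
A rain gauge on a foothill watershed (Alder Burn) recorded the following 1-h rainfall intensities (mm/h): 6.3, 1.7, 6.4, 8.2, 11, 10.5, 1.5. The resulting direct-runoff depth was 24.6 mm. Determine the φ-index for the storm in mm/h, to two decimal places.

Only the 5 blocks with intensity above φ contribute runoff: 6.3, 6.4, 8.2, 11, 10.5 mm/h.
Σ(I−φ)·Δt = d  ⇒  (6.3+6.4+8.2+11+10.5 − 5φ)·1 = 24.6
φ = (42.40 − 24.6/1) / 5 = 3.56 mm/h.

φ ≈ 3.56 mm/h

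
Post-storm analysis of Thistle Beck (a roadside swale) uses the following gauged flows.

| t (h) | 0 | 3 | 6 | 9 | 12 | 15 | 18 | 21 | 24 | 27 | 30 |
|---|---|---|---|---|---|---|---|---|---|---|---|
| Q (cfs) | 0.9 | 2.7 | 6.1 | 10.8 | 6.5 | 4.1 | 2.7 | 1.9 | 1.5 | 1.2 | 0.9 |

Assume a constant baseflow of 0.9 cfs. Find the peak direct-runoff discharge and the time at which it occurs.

Q_p = 9.9 cfs at t = 9 h

Subtracting baseflow gives direct-runoff ordinates: 0.0, 1.8, 5.2, 9.9, 5.6, 3.2, 1.8, 1.0, 0.6, 0.3, 0.0 cfs.
The maximum is 9.9 cfs, occurring at the reading for t = 9 h.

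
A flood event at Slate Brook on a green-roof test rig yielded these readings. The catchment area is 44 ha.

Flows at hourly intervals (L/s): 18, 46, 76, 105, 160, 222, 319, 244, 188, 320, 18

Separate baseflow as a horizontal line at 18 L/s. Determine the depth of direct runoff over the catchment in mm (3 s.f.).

Direct runoff: 0.0, 28.0, 58.0, 87.0, 142.0, 204.0, 301.0, 226.0, 170.0, 302.0, 0.0 L/s; ΣQ_DR = 1518 L/s.
V = ΣQ_DR · Δt = 1518 × 3600 s = 5.465 × 10^6 L.
Over A = 44 ha, depth = V / A = 12.4 mm.

d ≈ 12.4 mm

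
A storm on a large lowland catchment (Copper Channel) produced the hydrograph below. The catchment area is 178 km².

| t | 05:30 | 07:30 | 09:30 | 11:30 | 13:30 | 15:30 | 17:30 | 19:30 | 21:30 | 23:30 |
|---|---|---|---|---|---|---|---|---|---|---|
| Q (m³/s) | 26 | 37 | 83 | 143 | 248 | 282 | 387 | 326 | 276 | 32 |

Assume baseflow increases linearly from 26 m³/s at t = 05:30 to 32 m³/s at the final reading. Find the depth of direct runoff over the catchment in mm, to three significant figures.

Direct runoff: 0.00, 10.33, 55.67, 115.00, 219.33, 252.67, 357.00, 295.33, 244.67, 0.00 m³/s; ΣQ_DR = 1550 m³/s.
V = ΣQ_DR · Δt = 1550 × 7200 s = 1.116 × 10^7 m³.
Over A = 178 km², depth = V / A = 62.7 mm.

d ≈ 62.7 mm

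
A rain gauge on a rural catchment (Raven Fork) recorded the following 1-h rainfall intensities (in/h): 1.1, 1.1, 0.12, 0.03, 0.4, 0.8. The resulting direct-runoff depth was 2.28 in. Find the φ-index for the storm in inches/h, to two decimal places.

Only the 4 blocks with intensity above φ contribute runoff: 1.1, 1.1, 0.4, 0.8 in/h.
Σ(I−φ)·Δt = d  ⇒  (1.1+1.1+0.4+0.8 − 4φ)·1 = 2.28
φ = (3.400 − 2.28/1) / 4 = 0.28 in/h.

φ ≈ 0.28 in/h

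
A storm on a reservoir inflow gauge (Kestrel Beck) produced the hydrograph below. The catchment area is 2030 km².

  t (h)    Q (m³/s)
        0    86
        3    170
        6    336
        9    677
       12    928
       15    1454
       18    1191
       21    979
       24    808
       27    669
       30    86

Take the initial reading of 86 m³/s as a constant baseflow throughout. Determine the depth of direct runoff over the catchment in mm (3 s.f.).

Direct runoff: 0.0, 84.0, 250.0, 591.0, 842.0, 1368.0, 1105.0, 893.0, 722.0, 583.0, 0.0 m³/s; ΣQ_DR = 6438 m³/s.
V = ΣQ_DR · Δt = 6438 × 10800 s = 6.953 × 10^7 m³.
Over A = 2030 km², depth = V / A = 34.3 mm.

d ≈ 34.3 mm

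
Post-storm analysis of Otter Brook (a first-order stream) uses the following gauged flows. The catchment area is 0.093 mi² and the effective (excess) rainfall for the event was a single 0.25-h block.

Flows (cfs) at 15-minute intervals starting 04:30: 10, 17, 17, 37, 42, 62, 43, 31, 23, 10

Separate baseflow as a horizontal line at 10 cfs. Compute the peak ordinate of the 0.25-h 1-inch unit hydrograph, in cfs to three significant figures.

U_p ≈ 65.0 cfs

Direct runoff: 0.0, 7.0, 7.0, 27.0, 32.0, 52.0, 33.0, 21.0, 13.0, 0.0 cfs; ΣQ_DR = 192.0 cfs, peak = 52.0 cfs.
Runoff depth d = ΣQ_DR·Δt / A = 192.0 × 900 / (0.093 mi²) = 0.7998 in.
The 1-inch UH is the DRH scaled by (1 in)/d, so U_p = 52.0 × 1/0.7998 = 65.0 cfs.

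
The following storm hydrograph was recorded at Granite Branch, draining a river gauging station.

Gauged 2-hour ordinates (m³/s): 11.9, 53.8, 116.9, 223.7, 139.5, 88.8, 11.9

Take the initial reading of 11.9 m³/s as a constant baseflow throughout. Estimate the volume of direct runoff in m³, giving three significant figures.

Direct-runoff ordinates (Q − Q_b): 0.0, 41.9, 105.0, 211.8, 127.6, 76.9, 0.0 m³/s.
ΣQ_DR = 563.2 m³/s.
With Δt = 2 h = 7200 s, V = ΣQ_DR · Δt = 563.2 × 7200 = 4.06 × 10^6 m³.

V ≈ 4.06 × 10^6 m³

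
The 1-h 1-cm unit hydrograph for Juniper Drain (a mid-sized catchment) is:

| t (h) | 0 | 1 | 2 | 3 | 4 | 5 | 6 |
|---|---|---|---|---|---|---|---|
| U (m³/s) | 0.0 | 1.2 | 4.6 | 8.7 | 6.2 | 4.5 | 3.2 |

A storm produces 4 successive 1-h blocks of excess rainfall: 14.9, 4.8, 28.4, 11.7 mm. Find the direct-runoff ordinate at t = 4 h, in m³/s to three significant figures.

Q ≈ 27.9 m³/s

By discrete convolution, Q_j = Σ (P_i / 10 mm) · U_{j−i}.
At t = 4 h (j=4): Q = (14.9/10)·6.2 + (4.8/10)·8.7 + (28.4/10)·4.6 + (11.7/10)·1.2 = 27.9 m³/s.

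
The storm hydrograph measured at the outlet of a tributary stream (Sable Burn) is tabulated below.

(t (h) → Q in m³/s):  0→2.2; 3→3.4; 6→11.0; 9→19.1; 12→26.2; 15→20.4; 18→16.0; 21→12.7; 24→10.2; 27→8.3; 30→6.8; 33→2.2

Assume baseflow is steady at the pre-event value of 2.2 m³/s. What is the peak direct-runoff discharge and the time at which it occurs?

Subtracting baseflow gives direct-runoff ordinates: 0.0, 1.2, 8.8, 16.9, 24.0, 18.2, 13.8, 10.5, 8.0, 6.1, 4.6, 0.0 m³/s.
The maximum is 24.0 m³/s, occurring at the reading for t = 12 h.

Q_p = 24.0 m³/s at t = 12 h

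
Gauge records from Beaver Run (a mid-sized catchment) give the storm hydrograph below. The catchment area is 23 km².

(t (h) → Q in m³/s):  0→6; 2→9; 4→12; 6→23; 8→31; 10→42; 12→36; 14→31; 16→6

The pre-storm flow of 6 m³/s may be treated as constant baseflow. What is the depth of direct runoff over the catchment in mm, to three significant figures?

d ≈ 44.5 mm

Direct runoff: 0.0, 3.0, 6.0, 17.0, 25.0, 36.0, 30.0, 25.0, 0.0 m³/s; ΣQ_DR = 142.0 m³/s.
V = ΣQ_DR · Δt = 142.0 × 7200 s = 1.022 × 10^6 m³.
Over A = 23 km², depth = V / A = 44.5 mm.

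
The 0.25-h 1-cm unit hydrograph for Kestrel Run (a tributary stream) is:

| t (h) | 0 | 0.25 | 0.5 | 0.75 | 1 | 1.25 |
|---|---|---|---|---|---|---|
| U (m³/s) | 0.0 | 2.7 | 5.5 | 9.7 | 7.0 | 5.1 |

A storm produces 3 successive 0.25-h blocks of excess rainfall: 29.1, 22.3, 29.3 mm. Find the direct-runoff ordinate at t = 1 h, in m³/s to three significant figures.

By discrete convolution, Q_j = Σ (P_i / 10 mm) · U_{j−i}.
At t = 1 h (j=4): Q = (29.1/10)·7.0 + (22.3/10)·9.7 + (29.3/10)·5.5 = 58.1 m³/s.

Q ≈ 58.1 m³/s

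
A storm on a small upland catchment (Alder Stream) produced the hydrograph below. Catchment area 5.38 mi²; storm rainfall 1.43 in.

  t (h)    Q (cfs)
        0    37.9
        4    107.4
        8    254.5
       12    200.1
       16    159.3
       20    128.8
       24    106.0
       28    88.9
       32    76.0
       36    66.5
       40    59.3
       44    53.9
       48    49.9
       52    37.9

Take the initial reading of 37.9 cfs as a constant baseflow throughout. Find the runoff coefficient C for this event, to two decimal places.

ΣQ_DR = 895.8 cfs; V = ΣQ_DR·Δt = 1.290 × 10^7 ft³.
Runoff depth d = V / A = 1.032 in.
C = d / P = 1.032 / 1.43 = 0.72.

C ≈ 0.72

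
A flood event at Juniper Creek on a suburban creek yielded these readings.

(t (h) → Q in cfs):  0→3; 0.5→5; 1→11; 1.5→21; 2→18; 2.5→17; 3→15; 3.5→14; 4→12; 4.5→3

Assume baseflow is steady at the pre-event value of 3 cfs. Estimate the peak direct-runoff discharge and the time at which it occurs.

Q_p = 18.0 cfs at t = 1.5 h

Subtracting baseflow gives direct-runoff ordinates: 0.0, 2.0, 8.0, 18.0, 15.0, 14.0, 12.0, 11.0, 9.0, 0.0 cfs.
The maximum is 18.0 cfs, occurring at the reading for t = 1.5 h.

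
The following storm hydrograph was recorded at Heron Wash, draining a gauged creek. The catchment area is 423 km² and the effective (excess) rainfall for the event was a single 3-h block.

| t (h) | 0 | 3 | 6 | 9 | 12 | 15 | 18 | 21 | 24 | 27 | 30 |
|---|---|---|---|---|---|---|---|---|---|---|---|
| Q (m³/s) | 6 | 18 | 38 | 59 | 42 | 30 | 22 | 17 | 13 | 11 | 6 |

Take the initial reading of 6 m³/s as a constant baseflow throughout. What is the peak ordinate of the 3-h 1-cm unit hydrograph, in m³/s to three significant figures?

Direct runoff: 0.0, 12.0, 32.0, 53.0, 36.0, 24.0, 16.0, 11.0, 7.0, 5.0, 0.0 m³/s; ΣQ_DR = 196.0 m³/s, peak = 53.0 m³/s.
Runoff depth d = ΣQ_DR·Δt / A = 196.0 × 10800 / (423 km²) = 5.004 mm.
The 1-cm UH is the DRH scaled by (10 mm)/d, so U_p = 53.0 × 10/5.004 = 106 m³/s.

U_p ≈ 106 m³/s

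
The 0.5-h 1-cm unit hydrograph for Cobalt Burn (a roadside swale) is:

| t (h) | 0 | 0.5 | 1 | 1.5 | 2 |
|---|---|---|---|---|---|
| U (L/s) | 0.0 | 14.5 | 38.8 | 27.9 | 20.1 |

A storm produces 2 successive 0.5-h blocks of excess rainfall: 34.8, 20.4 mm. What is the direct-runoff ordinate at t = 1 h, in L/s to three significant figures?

By discrete convolution, Q_j = Σ (P_i / 10 mm) · U_{j−i}.
At t = 1 h (j=2): Q = (34.8/10)·38.8 + (20.4/10)·14.5 = 165 L/s.

Q ≈ 165 L/s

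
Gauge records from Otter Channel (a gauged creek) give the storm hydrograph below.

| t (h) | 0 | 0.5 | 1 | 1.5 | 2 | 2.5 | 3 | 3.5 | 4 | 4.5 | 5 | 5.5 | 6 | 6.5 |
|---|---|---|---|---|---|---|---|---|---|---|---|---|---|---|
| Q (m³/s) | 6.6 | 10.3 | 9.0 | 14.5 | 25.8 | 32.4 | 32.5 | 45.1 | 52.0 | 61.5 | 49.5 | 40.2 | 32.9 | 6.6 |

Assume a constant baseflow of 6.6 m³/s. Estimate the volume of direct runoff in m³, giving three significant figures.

V ≈ 5.88 × 10^5 m³

Direct-runoff ordinates (Q − Q_b): 0.0, 3.7, 2.4, 7.9, 19.2, 25.8, 25.9, 38.5, 45.4, 54.9, 42.9, 33.6, 26.3, 0.0 m³/s.
ΣQ_DR = 326.5 m³/s.
With Δt = 0.5 h = 1800 s, V = ΣQ_DR · Δt = 326.5 × 1800 = 5.88 × 10^5 m³.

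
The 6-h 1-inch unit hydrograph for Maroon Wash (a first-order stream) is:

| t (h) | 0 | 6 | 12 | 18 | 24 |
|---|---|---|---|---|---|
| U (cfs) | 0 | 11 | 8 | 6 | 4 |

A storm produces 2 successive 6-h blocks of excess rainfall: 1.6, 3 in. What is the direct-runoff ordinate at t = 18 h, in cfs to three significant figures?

By discrete convolution, Q_j = Σ (P_i / 1 in) · U_{j−i}.
At t = 18 h (j=3): Q = (1.6/1)·6 + (3/1)·8 = 33.6 cfs.

Q ≈ 33.6 cfs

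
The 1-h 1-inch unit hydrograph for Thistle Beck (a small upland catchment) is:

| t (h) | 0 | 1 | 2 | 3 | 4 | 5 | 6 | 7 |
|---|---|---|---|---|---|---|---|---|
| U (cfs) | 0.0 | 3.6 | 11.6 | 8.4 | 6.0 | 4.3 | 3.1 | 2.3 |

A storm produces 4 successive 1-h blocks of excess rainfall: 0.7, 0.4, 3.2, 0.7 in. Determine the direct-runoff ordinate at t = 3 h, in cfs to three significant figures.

Q ≈ 22.0 cfs

By discrete convolution, Q_j = Σ (P_i / 1 in) · U_{j−i}.
At t = 3 h (j=3): Q = (0.7/1)·8.4 + (0.4/1)·11.6 + (3.2/1)·3.6 + (0.7/1)·0.0 = 22.0 cfs.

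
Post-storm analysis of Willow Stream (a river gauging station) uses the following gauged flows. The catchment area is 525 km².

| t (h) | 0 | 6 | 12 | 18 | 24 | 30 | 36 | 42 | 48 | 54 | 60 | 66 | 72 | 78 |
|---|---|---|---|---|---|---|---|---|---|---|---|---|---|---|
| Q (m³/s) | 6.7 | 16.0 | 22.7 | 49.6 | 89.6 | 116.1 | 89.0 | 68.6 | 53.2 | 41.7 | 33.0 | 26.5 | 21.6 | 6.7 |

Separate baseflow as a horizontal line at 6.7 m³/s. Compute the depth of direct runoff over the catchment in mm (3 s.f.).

d ≈ 22.5 mm

Direct runoff: 0.0, 9.3, 16.0, 42.9, 82.9, 109.4, 82.3, 61.9, 46.5, 35.0, 26.3, 19.8, 14.9, 0.0 m³/s; ΣQ_DR = 547.2 m³/s.
V = ΣQ_DR · Δt = 547.2 × 21600 s = 1.182 × 10^7 m³.
Over A = 525 km², depth = V / A = 22.5 mm.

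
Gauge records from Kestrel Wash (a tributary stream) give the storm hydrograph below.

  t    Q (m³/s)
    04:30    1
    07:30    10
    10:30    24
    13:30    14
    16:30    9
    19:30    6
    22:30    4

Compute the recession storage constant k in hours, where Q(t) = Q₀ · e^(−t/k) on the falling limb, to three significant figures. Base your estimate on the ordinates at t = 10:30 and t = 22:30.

k ≈ 6.70 h

On the falling limb, Q drops from 24 to 4 m³/s between t = 10:30 and t = 22:30 (Δt = 12 h).
k = −Δt / ln(Q₂/Q₁) = −12 / ln(4/24) = 6.70 h.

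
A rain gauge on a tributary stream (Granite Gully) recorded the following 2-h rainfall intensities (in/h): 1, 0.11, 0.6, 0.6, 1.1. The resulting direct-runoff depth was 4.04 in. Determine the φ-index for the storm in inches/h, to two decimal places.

Only the 4 blocks with intensity above φ contribute runoff: 1, 0.6, 0.6, 1.1 in/h.
Σ(I−φ)·Δt = d  ⇒  (1+0.6+0.6+1.1 − 4φ)·2 = 4.04
φ = (3.300 − 4.04/2) / 4 = 0.32 in/h.

φ ≈ 0.32 in/h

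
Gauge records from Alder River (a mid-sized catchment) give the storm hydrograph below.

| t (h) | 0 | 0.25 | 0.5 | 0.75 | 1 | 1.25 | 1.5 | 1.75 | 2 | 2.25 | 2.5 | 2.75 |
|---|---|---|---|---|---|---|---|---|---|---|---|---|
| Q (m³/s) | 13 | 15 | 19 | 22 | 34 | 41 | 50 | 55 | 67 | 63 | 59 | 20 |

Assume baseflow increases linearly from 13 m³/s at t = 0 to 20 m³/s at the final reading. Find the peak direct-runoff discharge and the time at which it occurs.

Q_p = 48.91 m³/s at t = 2 h

Subtracting baseflow gives direct-runoff ordinates: 0.00, 1.36, 4.73, 7.09, 18.45, 24.82, 33.18, 37.55, 48.91, 44.27, 39.64, 0.00 m³/s.
The maximum is 48.91 m³/s, occurring at the reading for t = 2 h.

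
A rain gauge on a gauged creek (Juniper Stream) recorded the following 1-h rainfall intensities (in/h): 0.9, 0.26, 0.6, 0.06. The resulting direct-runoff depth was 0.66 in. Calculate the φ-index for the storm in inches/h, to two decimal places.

φ ≈ 0.42 in/h

Only the 2 blocks with intensity above φ contribute runoff: 0.9, 0.6 in/h.
Σ(I−φ)·Δt = d  ⇒  (0.9+0.6 − 2φ)·1 = 0.66
φ = (1.500 − 0.66/1) / 2 = 0.42 in/h.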